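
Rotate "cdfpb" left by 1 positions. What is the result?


Input: "cdfpb", rotate left by 1
First 1 characters: "c"
Remaining characters: "dfpb"
Concatenate remaining + first: "dfpb" + "c" = "dfpbc"

dfpbc


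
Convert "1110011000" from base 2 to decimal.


Input: "1110011000" in base 2
Positional expansion:
  Digit '1' (value 1) x 2^9 = 512
  Digit '1' (value 1) x 2^8 = 256
  Digit '1' (value 1) x 2^7 = 128
  Digit '0' (value 0) x 2^6 = 0
  Digit '0' (value 0) x 2^5 = 0
  Digit '1' (value 1) x 2^4 = 16
  Digit '1' (value 1) x 2^3 = 8
  Digit '0' (value 0) x 2^2 = 0
  Digit '0' (value 0) x 2^1 = 0
  Digit '0' (value 0) x 2^0 = 0
Sum = 920

920


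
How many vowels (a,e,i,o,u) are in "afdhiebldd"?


Input: afdhiebldd
Checking each character:
  'a' at position 0: vowel (running total: 1)
  'f' at position 1: consonant
  'd' at position 2: consonant
  'h' at position 3: consonant
  'i' at position 4: vowel (running total: 2)
  'e' at position 5: vowel (running total: 3)
  'b' at position 6: consonant
  'l' at position 7: consonant
  'd' at position 8: consonant
  'd' at position 9: consonant
Total vowels: 3

3


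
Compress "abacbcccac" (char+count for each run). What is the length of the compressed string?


Input: abacbcccac
Runs:
  'a' x 1 => "a1"
  'b' x 1 => "b1"
  'a' x 1 => "a1"
  'c' x 1 => "c1"
  'b' x 1 => "b1"
  'c' x 3 => "c3"
  'a' x 1 => "a1"
  'c' x 1 => "c1"
Compressed: "a1b1a1c1b1c3a1c1"
Compressed length: 16

16


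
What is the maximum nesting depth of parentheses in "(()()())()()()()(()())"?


Input: "(()()())()()()()(()())"
Tracking depth:
  Position 0 '(': depth becomes 1
  Position 1 '(': depth becomes 2
  Position 2 ')': depth becomes 1
  Position 3 '(': depth becomes 2
  Position 4 ')': depth becomes 1
  Position 5 '(': depth becomes 2
  Position 6 ')': depth becomes 1
  Position 7 ')': depth becomes 0
  Position 8 '(': depth becomes 1
  Position 9 ')': depth becomes 0
  Position 10 '(': depth becomes 1
  Position 11 ')': depth becomes 0
  Position 12 '(': depth becomes 1
  Position 13 ')': depth becomes 0
  Position 14 '(': depth becomes 1
  Position 15 ')': depth becomes 0
  Position 16 '(': depth becomes 1
  Position 17 '(': depth becomes 2
  Position 18 ')': depth becomes 1
  Position 19 '(': depth becomes 2
  Position 20 ')': depth becomes 1
  Position 21 ')': depth becomes 0
Maximum depth reached: 2

2


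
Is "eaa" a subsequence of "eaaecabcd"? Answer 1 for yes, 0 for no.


Check if "eaa" is a subsequence of "eaaecabcd"
Greedy scan:
  Position 0 ('e'): matches sub[0] = 'e'
  Position 1 ('a'): matches sub[1] = 'a'
  Position 2 ('a'): matches sub[2] = 'a'
  Position 3 ('e'): no match needed
  Position 4 ('c'): no match needed
  Position 5 ('a'): no match needed
  Position 6 ('b'): no match needed
  Position 7 ('c'): no match needed
  Position 8 ('d'): no match needed
All 3 characters matched => is a subsequence

1


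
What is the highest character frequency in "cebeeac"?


Input: cebeeac
Character counts:
  'a': 1
  'b': 1
  'c': 2
  'e': 3
Maximum frequency: 3

3


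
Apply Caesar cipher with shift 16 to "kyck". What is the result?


Caesar cipher: shift "kyck" by 16
  'k' (pos 10) + 16 = pos 0 = 'a'
  'y' (pos 24) + 16 = pos 14 = 'o'
  'c' (pos 2) + 16 = pos 18 = 's'
  'k' (pos 10) + 16 = pos 0 = 'a'
Result: aosa

aosa


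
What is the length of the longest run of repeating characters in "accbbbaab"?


Input: "accbbbaab"
Scanning for longest run:
  Position 1 ('c'): new char, reset run to 1
  Position 2 ('c'): continues run of 'c', length=2
  Position 3 ('b'): new char, reset run to 1
  Position 4 ('b'): continues run of 'b', length=2
  Position 5 ('b'): continues run of 'b', length=3
  Position 6 ('a'): new char, reset run to 1
  Position 7 ('a'): continues run of 'a', length=2
  Position 8 ('b'): new char, reset run to 1
Longest run: 'b' with length 3

3


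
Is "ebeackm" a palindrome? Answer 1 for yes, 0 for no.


Input: ebeackm
Reversed: mkcaebe
  Compare pos 0 ('e') with pos 6 ('m'): MISMATCH
  Compare pos 1 ('b') with pos 5 ('k'): MISMATCH
  Compare pos 2 ('e') with pos 4 ('c'): MISMATCH
Result: not a palindrome

0


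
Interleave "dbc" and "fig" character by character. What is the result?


Interleaving "dbc" and "fig":
  Position 0: 'd' from first, 'f' from second => "df"
  Position 1: 'b' from first, 'i' from second => "bi"
  Position 2: 'c' from first, 'g' from second => "cg"
Result: dfbicg

dfbicg


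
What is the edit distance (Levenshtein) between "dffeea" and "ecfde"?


Computing edit distance: "dffeea" -> "ecfde"
DP table:
           e    c    f    d    e
      0    1    2    3    4    5
  d   1    1    2    3    3    4
  f   2    2    2    2    3    4
  f   3    3    3    2    3    4
  e   4    3    4    3    3    3
  e   5    4    4    4    4    3
  a   6    5    5    5    5    4
Edit distance = dp[6][5] = 4

4


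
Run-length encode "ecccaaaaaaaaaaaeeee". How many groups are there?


Input: ecccaaaaaaaaaaaeeee
Scanning for consecutive runs:
  Group 1: 'e' x 1 (positions 0-0)
  Group 2: 'c' x 3 (positions 1-3)
  Group 3: 'a' x 11 (positions 4-14)
  Group 4: 'e' x 4 (positions 15-18)
Total groups: 4

4


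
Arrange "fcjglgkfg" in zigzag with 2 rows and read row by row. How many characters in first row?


Zigzag "fcjglgkfg" into 2 rows:
Placing characters:
  'f' => row 0
  'c' => row 1
  'j' => row 0
  'g' => row 1
  'l' => row 0
  'g' => row 1
  'k' => row 0
  'f' => row 1
  'g' => row 0
Rows:
  Row 0: "fjlkg"
  Row 1: "cggf"
First row length: 5

5


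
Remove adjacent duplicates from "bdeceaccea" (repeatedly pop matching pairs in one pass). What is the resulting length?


Input: bdeceaccea
Stack-based adjacent duplicate removal:
  Read 'b': push. Stack: b
  Read 'd': push. Stack: bd
  Read 'e': push. Stack: bde
  Read 'c': push. Stack: bdec
  Read 'e': push. Stack: bdece
  Read 'a': push. Stack: bdecea
  Read 'c': push. Stack: bdeceac
  Read 'c': matches stack top 'c' => pop. Stack: bdecea
  Read 'e': push. Stack: bdeceae
  Read 'a': push. Stack: bdeceaea
Final stack: "bdeceaea" (length 8)

8


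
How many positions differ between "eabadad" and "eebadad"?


Comparing "eabadad" and "eebadad" position by position:
  Position 0: 'e' vs 'e' => same
  Position 1: 'a' vs 'e' => DIFFER
  Position 2: 'b' vs 'b' => same
  Position 3: 'a' vs 'a' => same
  Position 4: 'd' vs 'd' => same
  Position 5: 'a' vs 'a' => same
  Position 6: 'd' vs 'd' => same
Positions that differ: 1

1


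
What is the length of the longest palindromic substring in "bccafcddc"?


Input: "bccafcddc"
Checking substrings for palindromes:
  [5:9] "cddc" (len 4) => palindrome
  [1:3] "cc" (len 2) => palindrome
  [6:8] "dd" (len 2) => palindrome
Longest palindromic substring: "cddc" with length 4

4


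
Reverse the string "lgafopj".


Input: lgafopj
Reading characters right to left:
  Position 6: 'j'
  Position 5: 'p'
  Position 4: 'o'
  Position 3: 'f'
  Position 2: 'a'
  Position 1: 'g'
  Position 0: 'l'
Reversed: jpofagl

jpofagl


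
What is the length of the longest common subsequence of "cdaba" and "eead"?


LCS of "cdaba" and "eead"
DP table:
           e    e    a    d
      0    0    0    0    0
  c   0    0    0    0    0
  d   0    0    0    0    1
  a   0    0    0    1    1
  b   0    0    0    1    1
  a   0    0    0    1    1
LCS length = dp[5][4] = 1

1


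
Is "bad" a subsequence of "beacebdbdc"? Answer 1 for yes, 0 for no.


Check if "bad" is a subsequence of "beacebdbdc"
Greedy scan:
  Position 0 ('b'): matches sub[0] = 'b'
  Position 1 ('e'): no match needed
  Position 2 ('a'): matches sub[1] = 'a'
  Position 3 ('c'): no match needed
  Position 4 ('e'): no match needed
  Position 5 ('b'): no match needed
  Position 6 ('d'): matches sub[2] = 'd'
  Position 7 ('b'): no match needed
  Position 8 ('d'): no match needed
  Position 9 ('c'): no match needed
All 3 characters matched => is a subsequence

1


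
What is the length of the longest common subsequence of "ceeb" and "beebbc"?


LCS of "ceeb" and "beebbc"
DP table:
           b    e    e    b    b    c
      0    0    0    0    0    0    0
  c   0    0    0    0    0    0    1
  e   0    0    1    1    1    1    1
  e   0    0    1    2    2    2    2
  b   0    1    1    2    3    3    3
LCS length = dp[4][6] = 3

3


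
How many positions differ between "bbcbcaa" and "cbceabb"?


Comparing "bbcbcaa" and "cbceabb" position by position:
  Position 0: 'b' vs 'c' => DIFFER
  Position 1: 'b' vs 'b' => same
  Position 2: 'c' vs 'c' => same
  Position 3: 'b' vs 'e' => DIFFER
  Position 4: 'c' vs 'a' => DIFFER
  Position 5: 'a' vs 'b' => DIFFER
  Position 6: 'a' vs 'b' => DIFFER
Positions that differ: 5

5


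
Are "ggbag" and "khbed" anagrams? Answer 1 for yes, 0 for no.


Strings: "ggbag", "khbed"
Sorted first:  abggg
Sorted second: bdehk
Differ at position 0: 'a' vs 'b' => not anagrams

0


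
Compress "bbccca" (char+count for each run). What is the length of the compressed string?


Input: bbccca
Runs:
  'b' x 2 => "b2"
  'c' x 3 => "c3"
  'a' x 1 => "a1"
Compressed: "b2c3a1"
Compressed length: 6

6


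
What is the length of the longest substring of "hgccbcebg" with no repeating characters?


Input: "hgccbcebg"
Sliding window (track last position of each char):
  Position 0 ('h'): window [0,0] length 1 -- new best
  Position 1 ('g'): window [0,1] length 2 -- new best
  Position 2 ('c'): window [0,2] length 3 -- new best
  Position 3 ('c'): repeat (last at 2), move window start to 3
  Position 3 ('c'): window [3,3] length 1
  Position 4 ('b'): window [3,4] length 2
  Position 5 ('c'): repeat (last at 3), move window start to 4
  Position 5 ('c'): window [4,5] length 2
  Position 6 ('e'): window [4,6] length 3
  Position 7 ('b'): repeat (last at 4), move window start to 5
  Position 7 ('b'): window [5,7] length 3
  Position 8 ('g'): window [5,8] length 4 -- new best
Longest substring with no repeats: "cebg" with length 4

4


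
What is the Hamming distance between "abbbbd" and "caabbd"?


Comparing "abbbbd" and "caabbd" position by position:
  Position 0: 'a' vs 'c' => differ
  Position 1: 'b' vs 'a' => differ
  Position 2: 'b' vs 'a' => differ
  Position 3: 'b' vs 'b' => same
  Position 4: 'b' vs 'b' => same
  Position 5: 'd' vs 'd' => same
Total differences (Hamming distance): 3

3


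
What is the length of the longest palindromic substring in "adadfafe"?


Input: "adadfafe"
Checking substrings for palindromes:
  [0:3] "ada" (len 3) => palindrome
  [1:4] "dad" (len 3) => palindrome
  [4:7] "faf" (len 3) => palindrome
Longest palindromic substring: "ada" with length 3

3


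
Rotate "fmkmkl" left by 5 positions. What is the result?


Input: "fmkmkl", rotate left by 5
First 5 characters: "fmkmk"
Remaining characters: "l"
Concatenate remaining + first: "l" + "fmkmk" = "lfmkmk"

lfmkmk


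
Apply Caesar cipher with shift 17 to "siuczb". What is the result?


Caesar cipher: shift "siuczb" by 17
  's' (pos 18) + 17 = pos 9 = 'j'
  'i' (pos 8) + 17 = pos 25 = 'z'
  'u' (pos 20) + 17 = pos 11 = 'l'
  'c' (pos 2) + 17 = pos 19 = 't'
  'z' (pos 25) + 17 = pos 16 = 'q'
  'b' (pos 1) + 17 = pos 18 = 's'
Result: jzltqs

jzltqs


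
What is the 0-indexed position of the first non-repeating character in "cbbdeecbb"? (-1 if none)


Input: cbbdeecbb
Character frequencies:
  'b': 4
  'c': 2
  'd': 1
  'e': 2
Scanning left to right for freq == 1:
  Position 0 ('c'): freq=2, skip
  Position 1 ('b'): freq=4, skip
  Position 2 ('b'): freq=4, skip
  Position 3 ('d'): unique! => answer = 3

3


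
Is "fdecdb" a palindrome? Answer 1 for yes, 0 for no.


Input: fdecdb
Reversed: bdcedf
  Compare pos 0 ('f') with pos 5 ('b'): MISMATCH
  Compare pos 1 ('d') with pos 4 ('d'): match
  Compare pos 2 ('e') with pos 3 ('c'): MISMATCH
Result: not a palindrome

0


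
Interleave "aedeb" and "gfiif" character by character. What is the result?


Interleaving "aedeb" and "gfiif":
  Position 0: 'a' from first, 'g' from second => "ag"
  Position 1: 'e' from first, 'f' from second => "ef"
  Position 2: 'd' from first, 'i' from second => "di"
  Position 3: 'e' from first, 'i' from second => "ei"
  Position 4: 'b' from first, 'f' from second => "bf"
Result: agefdieibf

agefdieibf


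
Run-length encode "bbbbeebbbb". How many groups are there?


Input: bbbbeebbbb
Scanning for consecutive runs:
  Group 1: 'b' x 4 (positions 0-3)
  Group 2: 'e' x 2 (positions 4-5)
  Group 3: 'b' x 4 (positions 6-9)
Total groups: 3

3


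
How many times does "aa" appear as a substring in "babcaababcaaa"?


Searching for "aa" in "babcaababcaaa"
Scanning each position:
  Position 0: "ba" => no
  Position 1: "ab" => no
  Position 2: "bc" => no
  Position 3: "ca" => no
  Position 4: "aa" => MATCH
  Position 5: "ab" => no
  Position 6: "ba" => no
  Position 7: "ab" => no
  Position 8: "bc" => no
  Position 9: "ca" => no
  Position 10: "aa" => MATCH
  Position 11: "aa" => MATCH
Total occurrences: 3

3


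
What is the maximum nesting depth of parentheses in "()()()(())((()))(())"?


Input: "()()()(())((()))(())"
Tracking depth:
  Position 0 '(': depth becomes 1
  Position 1 ')': depth becomes 0
  Position 2 '(': depth becomes 1
  Position 3 ')': depth becomes 0
  Position 4 '(': depth becomes 1
  Position 5 ')': depth becomes 0
  Position 6 '(': depth becomes 1
  Position 7 '(': depth becomes 2
  Position 8 ')': depth becomes 1
  Position 9 ')': depth becomes 0
  Position 10 '(': depth becomes 1
  Position 11 '(': depth becomes 2
  Position 12 '(': depth becomes 3
  Position 13 ')': depth becomes 2
  Position 14 ')': depth becomes 1
  Position 15 ')': depth becomes 0
  Position 16 '(': depth becomes 1
  Position 17 '(': depth becomes 2
  Position 18 ')': depth becomes 1
  Position 19 ')': depth becomes 0
Maximum depth reached: 3

3


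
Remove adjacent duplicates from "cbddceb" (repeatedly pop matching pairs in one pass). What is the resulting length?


Input: cbddceb
Stack-based adjacent duplicate removal:
  Read 'c': push. Stack: c
  Read 'b': push. Stack: cb
  Read 'd': push. Stack: cbd
  Read 'd': matches stack top 'd' => pop. Stack: cb
  Read 'c': push. Stack: cbc
  Read 'e': push. Stack: cbce
  Read 'b': push. Stack: cbceb
Final stack: "cbceb" (length 5)

5


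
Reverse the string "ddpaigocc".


Input: ddpaigocc
Reading characters right to left:
  Position 8: 'c'
  Position 7: 'c'
  Position 6: 'o'
  Position 5: 'g'
  Position 4: 'i'
  Position 3: 'a'
  Position 2: 'p'
  Position 1: 'd'
  Position 0: 'd'
Reversed: ccogiapdd

ccogiapdd


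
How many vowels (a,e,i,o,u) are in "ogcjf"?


Input: ogcjf
Checking each character:
  'o' at position 0: vowel (running total: 1)
  'g' at position 1: consonant
  'c' at position 2: consonant
  'j' at position 3: consonant
  'f' at position 4: consonant
Total vowels: 1

1


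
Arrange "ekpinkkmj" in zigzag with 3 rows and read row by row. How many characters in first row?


Zigzag "ekpinkkmj" into 3 rows:
Placing characters:
  'e' => row 0
  'k' => row 1
  'p' => row 2
  'i' => row 1
  'n' => row 0
  'k' => row 1
  'k' => row 2
  'm' => row 1
  'j' => row 0
Rows:
  Row 0: "enj"
  Row 1: "kikm"
  Row 2: "pk"
First row length: 3

3


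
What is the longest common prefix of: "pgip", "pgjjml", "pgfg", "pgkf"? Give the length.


Words: pgip, pgjjml, pgfg, pgkf
  Position 0: all 'p' => match
  Position 1: all 'g' => match
  Position 2: ('i', 'j', 'f', 'k') => mismatch, stop
LCP = "pg" (length 2)

2


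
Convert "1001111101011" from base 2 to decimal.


Input: "1001111101011" in base 2
Positional expansion:
  Digit '1' (value 1) x 2^12 = 4096
  Digit '0' (value 0) x 2^11 = 0
  Digit '0' (value 0) x 2^10 = 0
  Digit '1' (value 1) x 2^9 = 512
  Digit '1' (value 1) x 2^8 = 256
  Digit '1' (value 1) x 2^7 = 128
  Digit '1' (value 1) x 2^6 = 64
  Digit '1' (value 1) x 2^5 = 32
  Digit '0' (value 0) x 2^4 = 0
  Digit '1' (value 1) x 2^3 = 8
  Digit '0' (value 0) x 2^2 = 0
  Digit '1' (value 1) x 2^1 = 2
  Digit '1' (value 1) x 2^0 = 1
Sum = 5099

5099


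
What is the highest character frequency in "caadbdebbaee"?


Input: caadbdebbaee
Character counts:
  'a': 3
  'b': 3
  'c': 1
  'd': 2
  'e': 3
Maximum frequency: 3

3


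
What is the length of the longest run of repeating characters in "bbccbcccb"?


Input: "bbccbcccb"
Scanning for longest run:
  Position 1 ('b'): continues run of 'b', length=2
  Position 2 ('c'): new char, reset run to 1
  Position 3 ('c'): continues run of 'c', length=2
  Position 4 ('b'): new char, reset run to 1
  Position 5 ('c'): new char, reset run to 1
  Position 6 ('c'): continues run of 'c', length=2
  Position 7 ('c'): continues run of 'c', length=3
  Position 8 ('b'): new char, reset run to 1
Longest run: 'c' with length 3

3


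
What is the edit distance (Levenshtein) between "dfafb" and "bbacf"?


Computing edit distance: "dfafb" -> "bbacf"
DP table:
           b    b    a    c    f
      0    1    2    3    4    5
  d   1    1    2    3    4    5
  f   2    2    2    3    4    4
  a   3    3    3    2    3    4
  f   4    4    4    3    3    3
  b   5    4    4    4    4    4
Edit distance = dp[5][5] = 4

4


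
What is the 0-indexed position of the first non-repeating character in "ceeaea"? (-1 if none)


Input: ceeaea
Character frequencies:
  'a': 2
  'c': 1
  'e': 3
Scanning left to right for freq == 1:
  Position 0 ('c'): unique! => answer = 0

0


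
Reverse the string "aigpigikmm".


Input: aigpigikmm
Reading characters right to left:
  Position 9: 'm'
  Position 8: 'm'
  Position 7: 'k'
  Position 6: 'i'
  Position 5: 'g'
  Position 4: 'i'
  Position 3: 'p'
  Position 2: 'g'
  Position 1: 'i'
  Position 0: 'a'
Reversed: mmkigipgia

mmkigipgia


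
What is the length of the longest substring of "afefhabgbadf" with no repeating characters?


Input: "afefhabgbadf"
Sliding window (track last position of each char):
  Position 0 ('a'): window [0,0] length 1 -- new best
  Position 1 ('f'): window [0,1] length 2 -- new best
  Position 2 ('e'): window [0,2] length 3 -- new best
  Position 3 ('f'): repeat (last at 1), move window start to 2
  Position 3 ('f'): window [2,3] length 2
  Position 4 ('h'): window [2,4] length 3
  Position 5 ('a'): window [2,5] length 4 -- new best
  Position 6 ('b'): window [2,6] length 5 -- new best
  Position 7 ('g'): window [2,7] length 6 -- new best
  Position 8 ('b'): repeat (last at 6), move window start to 7
  Position 8 ('b'): window [7,8] length 2
  Position 9 ('a'): window [7,9] length 3
  Position 10 ('d'): window [7,10] length 4
  Position 11 ('f'): window [7,11] length 5
Longest substring with no repeats: "efhabg" with length 6

6


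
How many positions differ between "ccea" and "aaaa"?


Comparing "ccea" and "aaaa" position by position:
  Position 0: 'c' vs 'a' => DIFFER
  Position 1: 'c' vs 'a' => DIFFER
  Position 2: 'e' vs 'a' => DIFFER
  Position 3: 'a' vs 'a' => same
Positions that differ: 3

3


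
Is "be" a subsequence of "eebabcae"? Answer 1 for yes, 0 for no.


Check if "be" is a subsequence of "eebabcae"
Greedy scan:
  Position 0 ('e'): no match needed
  Position 1 ('e'): no match needed
  Position 2 ('b'): matches sub[0] = 'b'
  Position 3 ('a'): no match needed
  Position 4 ('b'): no match needed
  Position 5 ('c'): no match needed
  Position 6 ('a'): no match needed
  Position 7 ('e'): matches sub[1] = 'e'
All 2 characters matched => is a subsequence

1


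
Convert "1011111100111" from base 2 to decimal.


Input: "1011111100111" in base 2
Positional expansion:
  Digit '1' (value 1) x 2^12 = 4096
  Digit '0' (value 0) x 2^11 = 0
  Digit '1' (value 1) x 2^10 = 1024
  Digit '1' (value 1) x 2^9 = 512
  Digit '1' (value 1) x 2^8 = 256
  Digit '1' (value 1) x 2^7 = 128
  Digit '1' (value 1) x 2^6 = 64
  Digit '1' (value 1) x 2^5 = 32
  Digit '0' (value 0) x 2^4 = 0
  Digit '0' (value 0) x 2^3 = 0
  Digit '1' (value 1) x 2^2 = 4
  Digit '1' (value 1) x 2^1 = 2
  Digit '1' (value 1) x 2^0 = 1
Sum = 6119

6119


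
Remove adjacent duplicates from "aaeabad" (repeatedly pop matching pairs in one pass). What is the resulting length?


Input: aaeabad
Stack-based adjacent duplicate removal:
  Read 'a': push. Stack: a
  Read 'a': matches stack top 'a' => pop. Stack: (empty)
  Read 'e': push. Stack: e
  Read 'a': push. Stack: ea
  Read 'b': push. Stack: eab
  Read 'a': push. Stack: eaba
  Read 'd': push. Stack: eabad
Final stack: "eabad" (length 5)

5


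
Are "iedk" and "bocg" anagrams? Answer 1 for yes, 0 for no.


Strings: "iedk", "bocg"
Sorted first:  deik
Sorted second: bcgo
Differ at position 0: 'd' vs 'b' => not anagrams

0


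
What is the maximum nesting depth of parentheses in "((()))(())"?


Input: "((()))(())"
Tracking depth:
  Position 0 '(': depth becomes 1
  Position 1 '(': depth becomes 2
  Position 2 '(': depth becomes 3
  Position 3 ')': depth becomes 2
  Position 4 ')': depth becomes 1
  Position 5 ')': depth becomes 0
  Position 6 '(': depth becomes 1
  Position 7 '(': depth becomes 2
  Position 8 ')': depth becomes 1
  Position 9 ')': depth becomes 0
Maximum depth reached: 3

3


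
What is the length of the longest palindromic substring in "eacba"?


Input: "eacba"
Checking substrings for palindromes:
  No multi-char palindromic substrings found
Longest palindromic substring: "e" with length 1

1


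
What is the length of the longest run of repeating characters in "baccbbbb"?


Input: "baccbbbb"
Scanning for longest run:
  Position 1 ('a'): new char, reset run to 1
  Position 2 ('c'): new char, reset run to 1
  Position 3 ('c'): continues run of 'c', length=2
  Position 4 ('b'): new char, reset run to 1
  Position 5 ('b'): continues run of 'b', length=2
  Position 6 ('b'): continues run of 'b', length=3
  Position 7 ('b'): continues run of 'b', length=4
Longest run: 'b' with length 4

4


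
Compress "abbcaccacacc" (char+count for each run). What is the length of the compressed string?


Input: abbcaccacacc
Runs:
  'a' x 1 => "a1"
  'b' x 2 => "b2"
  'c' x 1 => "c1"
  'a' x 1 => "a1"
  'c' x 2 => "c2"
  'a' x 1 => "a1"
  'c' x 1 => "c1"
  'a' x 1 => "a1"
  'c' x 2 => "c2"
Compressed: "a1b2c1a1c2a1c1a1c2"
Compressed length: 18

18


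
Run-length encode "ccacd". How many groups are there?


Input: ccacd
Scanning for consecutive runs:
  Group 1: 'c' x 2 (positions 0-1)
  Group 2: 'a' x 1 (positions 2-2)
  Group 3: 'c' x 1 (positions 3-3)
  Group 4: 'd' x 1 (positions 4-4)
Total groups: 4

4


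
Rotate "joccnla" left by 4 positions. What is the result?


Input: "joccnla", rotate left by 4
First 4 characters: "jocc"
Remaining characters: "nla"
Concatenate remaining + first: "nla" + "jocc" = "nlajocc"

nlajocc


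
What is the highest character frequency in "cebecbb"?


Input: cebecbb
Character counts:
  'b': 3
  'c': 2
  'e': 2
Maximum frequency: 3

3


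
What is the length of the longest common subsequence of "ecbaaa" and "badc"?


LCS of "ecbaaa" and "badc"
DP table:
           b    a    d    c
      0    0    0    0    0
  e   0    0    0    0    0
  c   0    0    0    0    1
  b   0    1    1    1    1
  a   0    1    2    2    2
  a   0    1    2    2    2
  a   0    1    2    2    2
LCS length = dp[6][4] = 2

2


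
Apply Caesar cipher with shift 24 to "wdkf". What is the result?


Caesar cipher: shift "wdkf" by 24
  'w' (pos 22) + 24 = pos 20 = 'u'
  'd' (pos 3) + 24 = pos 1 = 'b'
  'k' (pos 10) + 24 = pos 8 = 'i'
  'f' (pos 5) + 24 = pos 3 = 'd'
Result: ubid

ubid


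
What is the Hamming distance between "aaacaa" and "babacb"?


Comparing "aaacaa" and "babacb" position by position:
  Position 0: 'a' vs 'b' => differ
  Position 1: 'a' vs 'a' => same
  Position 2: 'a' vs 'b' => differ
  Position 3: 'c' vs 'a' => differ
  Position 4: 'a' vs 'c' => differ
  Position 5: 'a' vs 'b' => differ
Total differences (Hamming distance): 5

5


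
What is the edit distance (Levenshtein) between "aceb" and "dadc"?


Computing edit distance: "aceb" -> "dadc"
DP table:
           d    a    d    c
      0    1    2    3    4
  a   1    1    1    2    3
  c   2    2    2    2    2
  e   3    3    3    3    3
  b   4    4    4    4    4
Edit distance = dp[4][4] = 4

4


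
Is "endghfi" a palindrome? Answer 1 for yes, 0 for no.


Input: endghfi
Reversed: ifhgdne
  Compare pos 0 ('e') with pos 6 ('i'): MISMATCH
  Compare pos 1 ('n') with pos 5 ('f'): MISMATCH
  Compare pos 2 ('d') with pos 4 ('h'): MISMATCH
Result: not a palindrome

0


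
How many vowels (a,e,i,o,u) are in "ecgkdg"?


Input: ecgkdg
Checking each character:
  'e' at position 0: vowel (running total: 1)
  'c' at position 1: consonant
  'g' at position 2: consonant
  'k' at position 3: consonant
  'd' at position 4: consonant
  'g' at position 5: consonant
Total vowels: 1

1


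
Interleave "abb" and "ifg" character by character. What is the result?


Interleaving "abb" and "ifg":
  Position 0: 'a' from first, 'i' from second => "ai"
  Position 1: 'b' from first, 'f' from second => "bf"
  Position 2: 'b' from first, 'g' from second => "bg"
Result: aibfbg

aibfbg


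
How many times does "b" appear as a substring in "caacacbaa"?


Searching for "b" in "caacacbaa"
Scanning each position:
  Position 0: "c" => no
  Position 1: "a" => no
  Position 2: "a" => no
  Position 3: "c" => no
  Position 4: "a" => no
  Position 5: "c" => no
  Position 6: "b" => MATCH
  Position 7: "a" => no
  Position 8: "a" => no
Total occurrences: 1

1


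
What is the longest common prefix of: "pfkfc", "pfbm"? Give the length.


Words: pfkfc, pfbm
  Position 0: all 'p' => match
  Position 1: all 'f' => match
  Position 2: ('k', 'b') => mismatch, stop
LCP = "pf" (length 2)

2


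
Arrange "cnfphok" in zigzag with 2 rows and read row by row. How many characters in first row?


Zigzag "cnfphok" into 2 rows:
Placing characters:
  'c' => row 0
  'n' => row 1
  'f' => row 0
  'p' => row 1
  'h' => row 0
  'o' => row 1
  'k' => row 0
Rows:
  Row 0: "cfhk"
  Row 1: "npo"
First row length: 4

4


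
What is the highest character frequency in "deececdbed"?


Input: deececdbed
Character counts:
  'b': 1
  'c': 2
  'd': 3
  'e': 4
Maximum frequency: 4

4


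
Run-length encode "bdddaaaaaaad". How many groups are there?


Input: bdddaaaaaaad
Scanning for consecutive runs:
  Group 1: 'b' x 1 (positions 0-0)
  Group 2: 'd' x 3 (positions 1-3)
  Group 3: 'a' x 7 (positions 4-10)
  Group 4: 'd' x 1 (positions 11-11)
Total groups: 4

4


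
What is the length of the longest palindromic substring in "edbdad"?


Input: "edbdad"
Checking substrings for palindromes:
  [1:4] "dbd" (len 3) => palindrome
  [3:6] "dad" (len 3) => palindrome
Longest palindromic substring: "dbd" with length 3

3


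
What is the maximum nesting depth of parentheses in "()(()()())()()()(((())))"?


Input: "()(()()())()()()(((())))"
Tracking depth:
  Position 0 '(': depth becomes 1
  Position 1 ')': depth becomes 0
  Position 2 '(': depth becomes 1
  Position 3 '(': depth becomes 2
  Position 4 ')': depth becomes 1
  Position 5 '(': depth becomes 2
  Position 6 ')': depth becomes 1
  Position 7 '(': depth becomes 2
  Position 8 ')': depth becomes 1
  Position 9 ')': depth becomes 0
  Position 10 '(': depth becomes 1
  Position 11 ')': depth becomes 0
  Position 12 '(': depth becomes 1
  Position 13 ')': depth becomes 0
  Position 14 '(': depth becomes 1
  Position 15 ')': depth becomes 0
  Position 16 '(': depth becomes 1
  Position 17 '(': depth becomes 2
  Position 18 '(': depth becomes 3
  Position 19 '(': depth becomes 4
  Position 20 ')': depth becomes 3
  Position 21 ')': depth becomes 2
  Position 22 ')': depth becomes 1
  Position 23 ')': depth becomes 0
Maximum depth reached: 4

4


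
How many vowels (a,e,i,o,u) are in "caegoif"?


Input: caegoif
Checking each character:
  'c' at position 0: consonant
  'a' at position 1: vowel (running total: 1)
  'e' at position 2: vowel (running total: 2)
  'g' at position 3: consonant
  'o' at position 4: vowel (running total: 3)
  'i' at position 5: vowel (running total: 4)
  'f' at position 6: consonant
Total vowels: 4

4


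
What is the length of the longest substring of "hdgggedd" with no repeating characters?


Input: "hdgggedd"
Sliding window (track last position of each char):
  Position 0 ('h'): window [0,0] length 1 -- new best
  Position 1 ('d'): window [0,1] length 2 -- new best
  Position 2 ('g'): window [0,2] length 3 -- new best
  Position 3 ('g'): repeat (last at 2), move window start to 3
  Position 3 ('g'): window [3,3] length 1
  Position 4 ('g'): repeat (last at 3), move window start to 4
  Position 4 ('g'): window [4,4] length 1
  Position 5 ('e'): window [4,5] length 2
  Position 6 ('d'): window [4,6] length 3
  Position 7 ('d'): repeat (last at 6), move window start to 7
  Position 7 ('d'): window [7,7] length 1
Longest substring with no repeats: "hdg" with length 3

3


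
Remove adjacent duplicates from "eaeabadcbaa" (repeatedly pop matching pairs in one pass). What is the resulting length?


Input: eaeabadcbaa
Stack-based adjacent duplicate removal:
  Read 'e': push. Stack: e
  Read 'a': push. Stack: ea
  Read 'e': push. Stack: eae
  Read 'a': push. Stack: eaea
  Read 'b': push. Stack: eaeab
  Read 'a': push. Stack: eaeaba
  Read 'd': push. Stack: eaeabad
  Read 'c': push. Stack: eaeabadc
  Read 'b': push. Stack: eaeabadcb
  Read 'a': push. Stack: eaeabadcba
  Read 'a': matches stack top 'a' => pop. Stack: eaeabadcb
Final stack: "eaeabadcb" (length 9)

9


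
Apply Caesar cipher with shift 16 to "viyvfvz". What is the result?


Caesar cipher: shift "viyvfvz" by 16
  'v' (pos 21) + 16 = pos 11 = 'l'
  'i' (pos 8) + 16 = pos 24 = 'y'
  'y' (pos 24) + 16 = pos 14 = 'o'
  'v' (pos 21) + 16 = pos 11 = 'l'
  'f' (pos 5) + 16 = pos 21 = 'v'
  'v' (pos 21) + 16 = pos 11 = 'l'
  'z' (pos 25) + 16 = pos 15 = 'p'
Result: lyolvlp

lyolvlp


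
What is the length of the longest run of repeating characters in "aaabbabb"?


Input: "aaabbabb"
Scanning for longest run:
  Position 1 ('a'): continues run of 'a', length=2
  Position 2 ('a'): continues run of 'a', length=3
  Position 3 ('b'): new char, reset run to 1
  Position 4 ('b'): continues run of 'b', length=2
  Position 5 ('a'): new char, reset run to 1
  Position 6 ('b'): new char, reset run to 1
  Position 7 ('b'): continues run of 'b', length=2
Longest run: 'a' with length 3

3


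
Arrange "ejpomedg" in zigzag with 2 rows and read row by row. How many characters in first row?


Zigzag "ejpomedg" into 2 rows:
Placing characters:
  'e' => row 0
  'j' => row 1
  'p' => row 0
  'o' => row 1
  'm' => row 0
  'e' => row 1
  'd' => row 0
  'g' => row 1
Rows:
  Row 0: "epmd"
  Row 1: "joeg"
First row length: 4

4


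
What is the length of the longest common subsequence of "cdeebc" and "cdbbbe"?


LCS of "cdeebc" and "cdbbbe"
DP table:
           c    d    b    b    b    e
      0    0    0    0    0    0    0
  c   0    1    1    1    1    1    1
  d   0    1    2    2    2    2    2
  e   0    1    2    2    2    2    3
  e   0    1    2    2    2    2    3
  b   0    1    2    3    3    3    3
  c   0    1    2    3    3    3    3
LCS length = dp[6][6] = 3

3


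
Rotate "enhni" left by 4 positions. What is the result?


Input: "enhni", rotate left by 4
First 4 characters: "enhn"
Remaining characters: "i"
Concatenate remaining + first: "i" + "enhn" = "ienhn"

ienhn


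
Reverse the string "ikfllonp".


Input: ikfllonp
Reading characters right to left:
  Position 7: 'p'
  Position 6: 'n'
  Position 5: 'o'
  Position 4: 'l'
  Position 3: 'l'
  Position 2: 'f'
  Position 1: 'k'
  Position 0: 'i'
Reversed: pnollfki

pnollfki


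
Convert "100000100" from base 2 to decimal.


Input: "100000100" in base 2
Positional expansion:
  Digit '1' (value 1) x 2^8 = 256
  Digit '0' (value 0) x 2^7 = 0
  Digit '0' (value 0) x 2^6 = 0
  Digit '0' (value 0) x 2^5 = 0
  Digit '0' (value 0) x 2^4 = 0
  Digit '0' (value 0) x 2^3 = 0
  Digit '1' (value 1) x 2^2 = 4
  Digit '0' (value 0) x 2^1 = 0
  Digit '0' (value 0) x 2^0 = 0
Sum = 260

260


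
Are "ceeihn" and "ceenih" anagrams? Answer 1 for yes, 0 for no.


Strings: "ceeihn", "ceenih"
Sorted first:  ceehin
Sorted second: ceehin
Sorted forms match => anagrams

1


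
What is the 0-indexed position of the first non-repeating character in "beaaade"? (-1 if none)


Input: beaaade
Character frequencies:
  'a': 3
  'b': 1
  'd': 1
  'e': 2
Scanning left to right for freq == 1:
  Position 0 ('b'): unique! => answer = 0

0


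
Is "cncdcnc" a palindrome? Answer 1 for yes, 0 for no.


Input: cncdcnc
Reversed: cncdcnc
  Compare pos 0 ('c') with pos 6 ('c'): match
  Compare pos 1 ('n') with pos 5 ('n'): match
  Compare pos 2 ('c') with pos 4 ('c'): match
Result: palindrome

1


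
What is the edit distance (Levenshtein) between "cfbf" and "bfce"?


Computing edit distance: "cfbf" -> "bfce"
DP table:
           b    f    c    e
      0    1    2    3    4
  c   1    1    2    2    3
  f   2    2    1    2    3
  b   3    2    2    2    3
  f   4    3    2    3    3
Edit distance = dp[4][4] = 3

3


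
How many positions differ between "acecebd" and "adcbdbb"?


Comparing "acecebd" and "adcbdbb" position by position:
  Position 0: 'a' vs 'a' => same
  Position 1: 'c' vs 'd' => DIFFER
  Position 2: 'e' vs 'c' => DIFFER
  Position 3: 'c' vs 'b' => DIFFER
  Position 4: 'e' vs 'd' => DIFFER
  Position 5: 'b' vs 'b' => same
  Position 6: 'd' vs 'b' => DIFFER
Positions that differ: 5

5


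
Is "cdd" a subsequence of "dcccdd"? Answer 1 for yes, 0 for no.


Check if "cdd" is a subsequence of "dcccdd"
Greedy scan:
  Position 0 ('d'): no match needed
  Position 1 ('c'): matches sub[0] = 'c'
  Position 2 ('c'): no match needed
  Position 3 ('c'): no match needed
  Position 4 ('d'): matches sub[1] = 'd'
  Position 5 ('d'): matches sub[2] = 'd'
All 3 characters matched => is a subsequence

1


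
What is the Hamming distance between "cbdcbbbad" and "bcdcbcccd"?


Comparing "cbdcbbbad" and "bcdcbcccd" position by position:
  Position 0: 'c' vs 'b' => differ
  Position 1: 'b' vs 'c' => differ
  Position 2: 'd' vs 'd' => same
  Position 3: 'c' vs 'c' => same
  Position 4: 'b' vs 'b' => same
  Position 5: 'b' vs 'c' => differ
  Position 6: 'b' vs 'c' => differ
  Position 7: 'a' vs 'c' => differ
  Position 8: 'd' vs 'd' => same
Total differences (Hamming distance): 5

5


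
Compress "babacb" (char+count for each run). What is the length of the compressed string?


Input: babacb
Runs:
  'b' x 1 => "b1"
  'a' x 1 => "a1"
  'b' x 1 => "b1"
  'a' x 1 => "a1"
  'c' x 1 => "c1"
  'b' x 1 => "b1"
Compressed: "b1a1b1a1c1b1"
Compressed length: 12

12


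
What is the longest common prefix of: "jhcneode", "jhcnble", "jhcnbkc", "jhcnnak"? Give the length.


Words: jhcneode, jhcnble, jhcnbkc, jhcnnak
  Position 0: all 'j' => match
  Position 1: all 'h' => match
  Position 2: all 'c' => match
  Position 3: all 'n' => match
  Position 4: ('e', 'b', 'b', 'n') => mismatch, stop
LCP = "jhcn" (length 4)

4


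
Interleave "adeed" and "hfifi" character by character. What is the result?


Interleaving "adeed" and "hfifi":
  Position 0: 'a' from first, 'h' from second => "ah"
  Position 1: 'd' from first, 'f' from second => "df"
  Position 2: 'e' from first, 'i' from second => "ei"
  Position 3: 'e' from first, 'f' from second => "ef"
  Position 4: 'd' from first, 'i' from second => "di"
Result: ahdfeiefdi

ahdfeiefdi


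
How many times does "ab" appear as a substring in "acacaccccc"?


Searching for "ab" in "acacaccccc"
Scanning each position:
  Position 0: "ac" => no
  Position 1: "ca" => no
  Position 2: "ac" => no
  Position 3: "ca" => no
  Position 4: "ac" => no
  Position 5: "cc" => no
  Position 6: "cc" => no
  Position 7: "cc" => no
  Position 8: "cc" => no
Total occurrences: 0

0


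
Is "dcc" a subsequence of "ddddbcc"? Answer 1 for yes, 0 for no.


Check if "dcc" is a subsequence of "ddddbcc"
Greedy scan:
  Position 0 ('d'): matches sub[0] = 'd'
  Position 1 ('d'): no match needed
  Position 2 ('d'): no match needed
  Position 3 ('d'): no match needed
  Position 4 ('b'): no match needed
  Position 5 ('c'): matches sub[1] = 'c'
  Position 6 ('c'): matches sub[2] = 'c'
All 3 characters matched => is a subsequence

1


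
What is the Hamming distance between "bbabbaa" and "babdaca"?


Comparing "bbabbaa" and "babdaca" position by position:
  Position 0: 'b' vs 'b' => same
  Position 1: 'b' vs 'a' => differ
  Position 2: 'a' vs 'b' => differ
  Position 3: 'b' vs 'd' => differ
  Position 4: 'b' vs 'a' => differ
  Position 5: 'a' vs 'c' => differ
  Position 6: 'a' vs 'a' => same
Total differences (Hamming distance): 5

5


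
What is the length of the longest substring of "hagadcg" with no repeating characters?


Input: "hagadcg"
Sliding window (track last position of each char):
  Position 0 ('h'): window [0,0] length 1 -- new best
  Position 1 ('a'): window [0,1] length 2 -- new best
  Position 2 ('g'): window [0,2] length 3 -- new best
  Position 3 ('a'): repeat (last at 1), move window start to 2
  Position 3 ('a'): window [2,3] length 2
  Position 4 ('d'): window [2,4] length 3
  Position 5 ('c'): window [2,5] length 4 -- new best
  Position 6 ('g'): repeat (last at 2), move window start to 3
  Position 6 ('g'): window [3,6] length 4
Longest substring with no repeats: "gadc" with length 4

4


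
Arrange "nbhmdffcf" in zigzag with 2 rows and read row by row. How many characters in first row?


Zigzag "nbhmdffcf" into 2 rows:
Placing characters:
  'n' => row 0
  'b' => row 1
  'h' => row 0
  'm' => row 1
  'd' => row 0
  'f' => row 1
  'f' => row 0
  'c' => row 1
  'f' => row 0
Rows:
  Row 0: "nhdff"
  Row 1: "bmfc"
First row length: 5

5


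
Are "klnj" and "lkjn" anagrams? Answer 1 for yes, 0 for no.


Strings: "klnj", "lkjn"
Sorted first:  jkln
Sorted second: jkln
Sorted forms match => anagrams

1


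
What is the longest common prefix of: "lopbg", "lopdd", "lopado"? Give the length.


Words: lopbg, lopdd, lopado
  Position 0: all 'l' => match
  Position 1: all 'o' => match
  Position 2: all 'p' => match
  Position 3: ('b', 'd', 'a') => mismatch, stop
LCP = "lop" (length 3)

3


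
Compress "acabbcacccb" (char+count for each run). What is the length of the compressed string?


Input: acabbcacccb
Runs:
  'a' x 1 => "a1"
  'c' x 1 => "c1"
  'a' x 1 => "a1"
  'b' x 2 => "b2"
  'c' x 1 => "c1"
  'a' x 1 => "a1"
  'c' x 3 => "c3"
  'b' x 1 => "b1"
Compressed: "a1c1a1b2c1a1c3b1"
Compressed length: 16

16


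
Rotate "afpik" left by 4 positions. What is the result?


Input: "afpik", rotate left by 4
First 4 characters: "afpi"
Remaining characters: "k"
Concatenate remaining + first: "k" + "afpi" = "kafpi"

kafpi


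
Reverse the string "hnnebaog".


Input: hnnebaog
Reading characters right to left:
  Position 7: 'g'
  Position 6: 'o'
  Position 5: 'a'
  Position 4: 'b'
  Position 3: 'e'
  Position 2: 'n'
  Position 1: 'n'
  Position 0: 'h'
Reversed: goabennh

goabennh


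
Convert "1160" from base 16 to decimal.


Input: "1160" in base 16
Positional expansion:
  Digit '1' (value 1) x 16^3 = 4096
  Digit '1' (value 1) x 16^2 = 256
  Digit '6' (value 6) x 16^1 = 96
  Digit '0' (value 0) x 16^0 = 0
Sum = 4448

4448


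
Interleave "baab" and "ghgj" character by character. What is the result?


Interleaving "baab" and "ghgj":
  Position 0: 'b' from first, 'g' from second => "bg"
  Position 1: 'a' from first, 'h' from second => "ah"
  Position 2: 'a' from first, 'g' from second => "ag"
  Position 3: 'b' from first, 'j' from second => "bj"
Result: bgahagbj

bgahagbj


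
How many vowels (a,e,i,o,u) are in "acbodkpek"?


Input: acbodkpek
Checking each character:
  'a' at position 0: vowel (running total: 1)
  'c' at position 1: consonant
  'b' at position 2: consonant
  'o' at position 3: vowel (running total: 2)
  'd' at position 4: consonant
  'k' at position 5: consonant
  'p' at position 6: consonant
  'e' at position 7: vowel (running total: 3)
  'k' at position 8: consonant
Total vowels: 3

3
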